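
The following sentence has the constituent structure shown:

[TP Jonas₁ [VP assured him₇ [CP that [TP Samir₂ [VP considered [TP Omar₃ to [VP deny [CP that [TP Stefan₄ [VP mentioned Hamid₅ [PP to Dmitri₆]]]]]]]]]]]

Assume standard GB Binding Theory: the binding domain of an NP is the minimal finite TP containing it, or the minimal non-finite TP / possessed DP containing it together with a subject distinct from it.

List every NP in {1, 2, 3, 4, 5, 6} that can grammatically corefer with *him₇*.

*him* is a pronoun, so Principle B applies: it must be free in its binding domain.
Binding domain of *him₇*: the matrix TP, whose subject is Jonas₁.
*Jonas₁* c-commands the pronoun within its binding domain → coindexation would violate Principle B.
*Samir₂*: the pronoun c-commands this R-expression → coindexation would violate Principle C on *Samir₂*.
*Omar₃*: the pronoun c-commands this R-expression → coindexation would violate Principle C on *Omar₃*.
*Stefan₄*: the pronoun c-commands this R-expression → coindexation would violate Principle C on *Stefan₄*.
*Hamid₅*: the pronoun c-commands this R-expression → coindexation would violate Principle C on *Hamid₅*.
*Dmitri₆*: the pronoun c-commands this R-expression → coindexation would violate Principle C on *Dmitri₆*.

none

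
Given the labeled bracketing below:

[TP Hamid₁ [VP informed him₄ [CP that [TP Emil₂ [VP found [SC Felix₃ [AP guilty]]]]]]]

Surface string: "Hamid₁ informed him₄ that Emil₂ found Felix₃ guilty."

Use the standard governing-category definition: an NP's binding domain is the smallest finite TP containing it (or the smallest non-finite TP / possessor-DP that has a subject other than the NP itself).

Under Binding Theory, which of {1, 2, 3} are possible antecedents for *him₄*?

none

*him* is a pronoun, so Principle B applies: it must be free in its binding domain.
Binding domain of *him₄*: the matrix TP, whose subject is Hamid₁.
*Hamid₁* c-commands the pronoun within its binding domain → coindexation would violate Principle B.
*Emil₂*: the pronoun c-commands this R-expression → coindexation would violate Principle C on *Emil₂*.
*Felix₃*: the pronoun c-commands this R-expression → coindexation would violate Principle C on *Felix₃*.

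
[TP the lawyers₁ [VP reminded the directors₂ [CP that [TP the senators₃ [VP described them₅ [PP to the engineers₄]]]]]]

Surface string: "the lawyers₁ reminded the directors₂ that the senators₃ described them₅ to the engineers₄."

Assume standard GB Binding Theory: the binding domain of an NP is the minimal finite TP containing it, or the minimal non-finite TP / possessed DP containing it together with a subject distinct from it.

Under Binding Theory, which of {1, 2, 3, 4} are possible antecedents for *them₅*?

{1, 2}

*them* is a pronoun, so Principle B applies: it must be free in its binding domain.
Binding domain of *them₅*: the embedded TP, whose subject is the senators₃.
*the lawyers₁* c-commands the pronoun but from outside its binding domain, and is not c-commanded by it → coindexation permitted.
*the directors₂* c-commands the pronoun but from outside its binding domain, and is not c-commanded by it → coindexation permitted.
*the senators₃* c-commands the pronoun within its binding domain → coindexation would violate Principle B.
*the engineers₄*: the pronoun c-commands this R-expression → coindexation would violate Principle C on *the engineers₄*.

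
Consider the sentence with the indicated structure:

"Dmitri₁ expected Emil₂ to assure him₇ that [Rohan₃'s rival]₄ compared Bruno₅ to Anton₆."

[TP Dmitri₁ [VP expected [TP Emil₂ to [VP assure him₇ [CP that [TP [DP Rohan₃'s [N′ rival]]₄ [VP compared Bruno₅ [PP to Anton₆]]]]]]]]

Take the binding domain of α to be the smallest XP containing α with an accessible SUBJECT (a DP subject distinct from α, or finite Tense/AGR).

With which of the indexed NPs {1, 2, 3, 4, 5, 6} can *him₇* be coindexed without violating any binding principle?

{1}

*him* is a pronoun, so Principle B applies: it must be free in its binding domain.
Binding domain of *him₇*: the embedded TP, whose subject is Emil₂.
*Dmitri₁* c-commands the pronoun but from outside its binding domain, and is not c-commanded by it → coindexation permitted.
*Emil₂* c-commands the pronoun within its binding domain → coindexation would violate Principle B.
*Rohan₃*: the pronoun c-commands this R-expression → coindexation would violate Principle C on *Rohan₃*.
*[Rohan₃'s rival]₄*: the pronoun c-commands this R-expression → coindexation would violate Principle C on *[Rohan₃'s rival]₄*.
*Bruno₅*: the pronoun c-commands this R-expression → coindexation would violate Principle C on *Bruno₅*.
*Anton₆*: the pronoun c-commands this R-expression → coindexation would violate Principle C on *Anton₆*.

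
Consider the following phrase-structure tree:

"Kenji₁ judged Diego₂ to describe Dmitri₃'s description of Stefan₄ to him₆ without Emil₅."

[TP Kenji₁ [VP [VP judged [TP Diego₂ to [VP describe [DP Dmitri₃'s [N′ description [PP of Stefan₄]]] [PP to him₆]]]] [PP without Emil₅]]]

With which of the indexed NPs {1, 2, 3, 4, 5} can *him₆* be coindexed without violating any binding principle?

*him* is a pronoun, so Principle B applies: it must be free in its binding domain.
Binding domain of *him₆*: the embedded TP, whose subject is Diego₂.
*Kenji₁* c-commands the pronoun but from outside its binding domain, and is not c-commanded by it → coindexation permitted.
*Diego₂* c-commands the pronoun within its binding domain → coindexation would violate Principle B.
*Dmitri₃* and the pronoun do not c-command one another → neither Principle B nor Principle C is at stake; coindexation permitted.
*Stefan₄* and the pronoun do not c-command one another → neither Principle B nor Principle C is at stake; coindexation permitted.
*Emil₅* and the pronoun do not c-command one another → neither Principle B nor Principle C is at stake; coindexation permitted.

{1, 3, 4, 5}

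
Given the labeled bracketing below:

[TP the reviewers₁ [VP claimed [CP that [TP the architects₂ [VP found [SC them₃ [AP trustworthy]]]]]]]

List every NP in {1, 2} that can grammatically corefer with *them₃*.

{1}

*them* is a pronoun, so Principle B applies: it must be free in its binding domain.
Binding domain of *them₃*: the embedded TP, whose subject is the architects₂.
*the reviewers₁* c-commands the pronoun but from outside its binding domain, and is not c-commanded by it → coindexation permitted.
*the architects₂* c-commands the pronoun within its binding domain → coindexation would violate Principle B.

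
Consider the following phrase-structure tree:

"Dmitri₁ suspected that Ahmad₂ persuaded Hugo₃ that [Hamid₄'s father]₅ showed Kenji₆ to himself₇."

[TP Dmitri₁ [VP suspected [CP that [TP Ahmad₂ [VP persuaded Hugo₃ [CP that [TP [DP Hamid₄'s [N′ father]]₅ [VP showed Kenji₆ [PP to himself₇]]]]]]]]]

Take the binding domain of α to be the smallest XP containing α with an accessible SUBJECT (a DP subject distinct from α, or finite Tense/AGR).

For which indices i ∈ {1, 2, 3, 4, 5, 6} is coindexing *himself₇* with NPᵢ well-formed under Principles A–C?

{5, 6}

*himself* is an anaphor, so Principle A applies: it must be bound in its binding domain.
Binding domain of *himself₇*: the embedded TP, whose subject is [Hamid₄'s father]₅.
*Dmitri₁* c-commands the anaphor but is outside its binding domain → cannot satisfy Principle A.
*Ahmad₂* c-commands the anaphor but is outside its binding domain → cannot satisfy Principle A.
*Hugo₃* c-commands the anaphor but is outside its binding domain → cannot satisfy Principle A.
*Hamid₄* does not c-command the anaphor → cannot bind it.
*[Hamid₄'s father]₅* c-commands the anaphor within its binding domain → licit binder.
*Kenji₆* c-commands the anaphor within its binding domain → licit binder.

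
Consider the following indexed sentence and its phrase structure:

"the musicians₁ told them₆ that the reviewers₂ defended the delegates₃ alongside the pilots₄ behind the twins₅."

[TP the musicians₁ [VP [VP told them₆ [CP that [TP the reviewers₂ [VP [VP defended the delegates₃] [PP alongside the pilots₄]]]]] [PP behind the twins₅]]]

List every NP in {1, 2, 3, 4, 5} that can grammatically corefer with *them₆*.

{5}

*them* is a pronoun, so Principle B applies: it must be free in its binding domain.
Binding domain of *them₆*: the matrix TP, whose subject is the musicians₁.
*the musicians₁* c-commands the pronoun within its binding domain → coindexation would violate Principle B.
*the reviewers₂*: the pronoun c-commands this R-expression → coindexation would violate Principle C on *the reviewers₂*.
*the delegates₃*: the pronoun c-commands this R-expression → coindexation would violate Principle C on *the delegates₃*.
*the pilots₄*: the pronoun c-commands this R-expression → coindexation would violate Principle C on *the pilots₄*.
*the twins₅* and the pronoun do not c-command one another → neither Principle B nor Principle C is at stake; coindexation permitted.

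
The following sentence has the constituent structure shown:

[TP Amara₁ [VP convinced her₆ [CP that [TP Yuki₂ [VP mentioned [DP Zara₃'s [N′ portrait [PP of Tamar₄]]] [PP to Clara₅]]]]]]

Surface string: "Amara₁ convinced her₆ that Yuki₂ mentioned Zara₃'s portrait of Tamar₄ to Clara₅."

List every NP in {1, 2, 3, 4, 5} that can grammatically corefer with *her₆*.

none

*her* is a pronoun, so Principle B applies: it must be free in its binding domain.
Binding domain of *her₆*: the matrix TP, whose subject is Amara₁.
*Amara₁* c-commands the pronoun within its binding domain → coindexation would violate Principle B.
*Yuki₂*: the pronoun c-commands this R-expression → coindexation would violate Principle C on *Yuki₂*.
*Zara₃*: the pronoun c-commands this R-expression → coindexation would violate Principle C on *Zara₃*.
*Tamar₄*: the pronoun c-commands this R-expression → coindexation would violate Principle C on *Tamar₄*.
*Clara₅*: the pronoun c-commands this R-expression → coindexation would violate Principle C on *Clara₅*.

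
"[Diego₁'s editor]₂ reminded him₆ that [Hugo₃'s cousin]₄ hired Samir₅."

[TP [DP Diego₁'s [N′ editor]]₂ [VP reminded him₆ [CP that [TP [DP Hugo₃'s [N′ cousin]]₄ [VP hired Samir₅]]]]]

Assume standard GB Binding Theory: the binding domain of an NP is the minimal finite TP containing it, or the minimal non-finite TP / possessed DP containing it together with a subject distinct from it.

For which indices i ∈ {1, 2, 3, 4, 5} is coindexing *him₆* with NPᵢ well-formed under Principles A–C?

*him* is a pronoun, so Principle B applies: it must be free in its binding domain.
Binding domain of *him₆*: the matrix TP, whose subject is [Diego₁'s editor]₂.
*Diego₁* and the pronoun do not c-command one another → neither Principle B nor Principle C is at stake; coindexation permitted.
*[Diego₁'s editor]₂* c-commands the pronoun within its binding domain → coindexation would violate Principle B.
*Hugo₃*: the pronoun c-commands this R-expression → coindexation would violate Principle C on *Hugo₃*.
*[Hugo₃'s cousin]₄*: the pronoun c-commands this R-expression → coindexation would violate Principle C on *[Hugo₃'s cousin]₄*.
*Samir₅*: the pronoun c-commands this R-expression → coindexation would violate Principle C on *Samir₅*.

{1}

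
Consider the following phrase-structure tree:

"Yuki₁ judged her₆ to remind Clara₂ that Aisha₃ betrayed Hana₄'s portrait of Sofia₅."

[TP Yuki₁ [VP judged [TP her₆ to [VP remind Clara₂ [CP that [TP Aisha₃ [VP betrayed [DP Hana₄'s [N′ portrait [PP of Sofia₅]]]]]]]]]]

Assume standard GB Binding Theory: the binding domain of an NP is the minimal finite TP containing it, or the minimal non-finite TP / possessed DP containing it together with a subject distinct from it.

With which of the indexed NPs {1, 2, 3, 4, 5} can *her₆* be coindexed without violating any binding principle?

none

*her* is a pronoun, so Principle B applies: it must be free in its binding domain.
Binding domain of *her₆*: the matrix TP, whose subject is Yuki₁.
*Yuki₁* c-commands the pronoun within its binding domain → coindexation would violate Principle B.
*Clara₂*: the pronoun c-commands this R-expression → coindexation would violate Principle C on *Clara₂*.
*Aisha₃*: the pronoun c-commands this R-expression → coindexation would violate Principle C on *Aisha₃*.
*Hana₄*: the pronoun c-commands this R-expression → coindexation would violate Principle C on *Hana₄*.
*Sofia₅*: the pronoun c-commands this R-expression → coindexation would violate Principle C on *Sofia₅*.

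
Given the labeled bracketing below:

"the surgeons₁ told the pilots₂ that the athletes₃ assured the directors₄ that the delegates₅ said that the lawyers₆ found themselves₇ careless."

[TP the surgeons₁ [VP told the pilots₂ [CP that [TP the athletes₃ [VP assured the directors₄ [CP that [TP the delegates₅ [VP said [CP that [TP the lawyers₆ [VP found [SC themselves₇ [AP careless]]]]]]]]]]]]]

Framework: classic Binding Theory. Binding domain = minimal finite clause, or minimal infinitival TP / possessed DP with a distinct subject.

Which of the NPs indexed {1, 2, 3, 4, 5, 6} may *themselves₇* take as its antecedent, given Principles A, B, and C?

{6}

*themselves* is an anaphor, so Principle A applies: it must be bound in its binding domain.
Binding domain of *themselves₇*: the embedded TP, whose subject is the lawyers₆.
*the surgeons₁* c-commands the anaphor but is outside its binding domain → cannot satisfy Principle A.
*the pilots₂* c-commands the anaphor but is outside its binding domain → cannot satisfy Principle A.
*the athletes₃* c-commands the anaphor but is outside its binding domain → cannot satisfy Principle A.
*the directors₄* c-commands the anaphor but is outside its binding domain → cannot satisfy Principle A.
*the delegates₅* c-commands the anaphor but is outside its binding domain → cannot satisfy Principle A.
*the lawyers₆* c-commands the anaphor within its binding domain → licit binder.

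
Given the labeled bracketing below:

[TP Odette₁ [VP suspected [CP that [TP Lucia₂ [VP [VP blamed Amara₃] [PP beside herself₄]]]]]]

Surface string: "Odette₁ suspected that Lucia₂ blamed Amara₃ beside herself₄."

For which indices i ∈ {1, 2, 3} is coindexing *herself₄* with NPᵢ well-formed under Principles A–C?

*herself* is an anaphor, so Principle A applies: it must be bound in its binding domain.
Binding domain of *herself₄*: the embedded TP, whose subject is Lucia₂.
*Odette₁* c-commands the anaphor but is outside its binding domain → cannot satisfy Principle A.
*Lucia₂* c-commands the anaphor within its binding domain → licit binder.
*Amara₃* does not c-command the anaphor → cannot bind it.

{2}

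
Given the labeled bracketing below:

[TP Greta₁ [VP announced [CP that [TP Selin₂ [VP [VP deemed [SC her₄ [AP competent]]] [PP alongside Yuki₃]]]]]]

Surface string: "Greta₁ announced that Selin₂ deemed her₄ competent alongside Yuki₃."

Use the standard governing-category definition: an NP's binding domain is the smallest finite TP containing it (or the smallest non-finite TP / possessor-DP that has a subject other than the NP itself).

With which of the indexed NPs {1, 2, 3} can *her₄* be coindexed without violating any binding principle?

{1, 3}

*her* is a pronoun, so Principle B applies: it must be free in its binding domain.
Binding domain of *her₄*: the embedded TP, whose subject is Selin₂.
*Greta₁* c-commands the pronoun but from outside its binding domain, and is not c-commanded by it → coindexation permitted.
*Selin₂* c-commands the pronoun within its binding domain → coindexation would violate Principle B.
*Yuki₃* and the pronoun do not c-command one another → neither Principle B nor Principle C is at stake; coindexation permitted.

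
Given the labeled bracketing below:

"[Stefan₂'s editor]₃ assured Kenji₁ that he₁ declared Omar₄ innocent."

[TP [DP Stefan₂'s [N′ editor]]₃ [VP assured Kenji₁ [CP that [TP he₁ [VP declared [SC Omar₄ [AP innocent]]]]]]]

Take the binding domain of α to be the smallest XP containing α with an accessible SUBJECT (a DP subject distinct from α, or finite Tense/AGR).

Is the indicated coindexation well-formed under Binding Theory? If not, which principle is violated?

grammatical

The two coindexed NPs are *Kenji₁* and *he₁*.
*he₁* is a pronoun; nothing c-commands it within its binding domain (the embedded TP.), so Principle B holds trivially.
*Kenji₁* is an R-expression; *he₁* does not c-command it, and no other NP shares its index, so Principle C is satisfied.
All principles are respected.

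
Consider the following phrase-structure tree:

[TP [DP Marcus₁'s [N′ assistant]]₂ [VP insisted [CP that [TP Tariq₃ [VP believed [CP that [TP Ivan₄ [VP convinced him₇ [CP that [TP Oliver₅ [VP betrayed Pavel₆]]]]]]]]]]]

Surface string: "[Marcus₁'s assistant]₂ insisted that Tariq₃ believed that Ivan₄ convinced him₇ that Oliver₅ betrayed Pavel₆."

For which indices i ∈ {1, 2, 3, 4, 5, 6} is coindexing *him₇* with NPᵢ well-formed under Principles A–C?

{1, 2, 3}

*him* is a pronoun, so Principle B applies: it must be free in its binding domain.
Binding domain of *him₇*: the embedded TP, whose subject is Ivan₄.
*Marcus₁* and the pronoun do not c-command one another → neither Principle B nor Principle C is at stake; coindexation permitted.
*[Marcus₁'s assistant]₂* c-commands the pronoun but from outside its binding domain, and is not c-commanded by it → coindexation permitted.
*Tariq₃* c-commands the pronoun but from outside its binding domain, and is not c-commanded by it → coindexation permitted.
*Ivan₄* c-commands the pronoun within its binding domain → coindexation would violate Principle B.
*Oliver₅*: the pronoun c-commands this R-expression → coindexation would violate Principle C on *Oliver₅*.
*Pavel₆*: the pronoun c-commands this R-expression → coindexation would violate Principle C on *Pavel₆*.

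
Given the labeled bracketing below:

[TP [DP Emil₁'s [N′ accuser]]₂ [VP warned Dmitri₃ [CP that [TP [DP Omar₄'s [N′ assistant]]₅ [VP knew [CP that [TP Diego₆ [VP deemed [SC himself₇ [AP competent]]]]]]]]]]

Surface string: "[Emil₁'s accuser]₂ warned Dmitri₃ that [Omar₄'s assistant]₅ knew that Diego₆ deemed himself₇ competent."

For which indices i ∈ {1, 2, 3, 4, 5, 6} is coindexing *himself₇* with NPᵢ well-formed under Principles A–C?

{6}

*himself* is an anaphor, so Principle A applies: it must be bound in its binding domain.
Binding domain of *himself₇*: the embedded TP, whose subject is Diego₆.
*Emil₁* does not c-command the anaphor → cannot bind it.
*[Emil₁'s accuser]₂* c-commands the anaphor but is outside its binding domain → cannot satisfy Principle A.
*Dmitri₃* c-commands the anaphor but is outside its binding domain → cannot satisfy Principle A.
*Omar₄* does not c-command the anaphor → cannot bind it.
*[Omar₄'s assistant]₅* c-commands the anaphor but is outside its binding domain → cannot satisfy Principle A.
*Diego₆* c-commands the anaphor within its binding domain → licit binder.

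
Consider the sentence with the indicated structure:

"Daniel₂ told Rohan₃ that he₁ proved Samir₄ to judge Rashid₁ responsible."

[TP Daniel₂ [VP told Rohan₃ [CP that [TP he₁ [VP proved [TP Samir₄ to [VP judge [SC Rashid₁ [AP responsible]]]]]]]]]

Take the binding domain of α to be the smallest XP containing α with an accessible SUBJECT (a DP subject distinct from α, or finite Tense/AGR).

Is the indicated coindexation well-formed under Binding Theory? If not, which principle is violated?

Principle C

The two coindexed NPs are *he₁* and *Rashid₁*.
*Rashid₁* is an R-expression. Principle C requires it to be free everywhere.
*he₁* c-commands it and carries the same index.
The R-expression is bound → Principle C violation.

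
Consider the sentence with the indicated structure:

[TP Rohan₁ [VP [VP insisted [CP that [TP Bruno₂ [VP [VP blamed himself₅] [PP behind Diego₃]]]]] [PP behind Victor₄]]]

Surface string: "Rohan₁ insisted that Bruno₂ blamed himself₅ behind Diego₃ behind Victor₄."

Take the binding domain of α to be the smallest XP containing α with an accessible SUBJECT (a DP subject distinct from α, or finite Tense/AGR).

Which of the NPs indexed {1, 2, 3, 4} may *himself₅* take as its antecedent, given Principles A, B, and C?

*himself* is an anaphor, so Principle A applies: it must be bound in its binding domain.
Binding domain of *himself₅*: the embedded TP, whose subject is Bruno₂.
*Rohan₁* c-commands the anaphor but is outside its binding domain → cannot satisfy Principle A.
*Bruno₂* c-commands the anaphor within its binding domain → licit binder.
*Diego₃* does not c-command the anaphor → cannot bind it.
*Victor₄* does not c-command the anaphor → cannot bind it.

{2}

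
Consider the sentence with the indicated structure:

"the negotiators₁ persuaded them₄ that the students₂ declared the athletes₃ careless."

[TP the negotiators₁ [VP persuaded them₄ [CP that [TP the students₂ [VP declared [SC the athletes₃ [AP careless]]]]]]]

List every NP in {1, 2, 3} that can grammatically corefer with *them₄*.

none

*them* is a pronoun, so Principle B applies: it must be free in its binding domain.
Binding domain of *them₄*: the matrix TP, whose subject is the negotiators₁.
*the negotiators₁* c-commands the pronoun within its binding domain → coindexation would violate Principle B.
*the students₂*: the pronoun c-commands this R-expression → coindexation would violate Principle C on *the students₂*.
*the athletes₃*: the pronoun c-commands this R-expression → coindexation would violate Principle C on *the athletes₃*.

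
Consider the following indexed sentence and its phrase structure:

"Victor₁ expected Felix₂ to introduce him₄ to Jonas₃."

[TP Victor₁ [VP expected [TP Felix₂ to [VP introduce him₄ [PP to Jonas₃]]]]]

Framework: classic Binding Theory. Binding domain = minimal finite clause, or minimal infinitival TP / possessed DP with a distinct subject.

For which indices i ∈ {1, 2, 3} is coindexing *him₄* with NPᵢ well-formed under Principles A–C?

{1}

*him* is a pronoun, so Principle B applies: it must be free in its binding domain.
Binding domain of *him₄*: the embedded TP, whose subject is Felix₂.
*Victor₁* c-commands the pronoun but from outside its binding domain, and is not c-commanded by it → coindexation permitted.
*Felix₂* c-commands the pronoun within its binding domain → coindexation would violate Principle B.
*Jonas₃*: the pronoun c-commands this R-expression → coindexation would violate Principle C on *Jonas₃*.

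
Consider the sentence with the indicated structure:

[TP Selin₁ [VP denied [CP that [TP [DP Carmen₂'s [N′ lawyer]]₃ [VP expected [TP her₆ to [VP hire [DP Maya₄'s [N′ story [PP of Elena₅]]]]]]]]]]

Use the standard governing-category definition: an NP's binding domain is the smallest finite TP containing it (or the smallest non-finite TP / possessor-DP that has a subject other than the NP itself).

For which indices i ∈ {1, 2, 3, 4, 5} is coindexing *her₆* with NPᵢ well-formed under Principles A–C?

*her* is a pronoun, so Principle B applies: it must be free in its binding domain.
Binding domain of *her₆*: the embedded TP, whose subject is [Carmen₂'s lawyer]₃.
*Selin₁* c-commands the pronoun but from outside its binding domain, and is not c-commanded by it → coindexation permitted.
*Carmen₂* and the pronoun do not c-command one another → neither Principle B nor Principle C is at stake; coindexation permitted.
*[Carmen₂'s lawyer]₃* c-commands the pronoun within its binding domain → coindexation would violate Principle B.
*Maya₄*: the pronoun c-commands this R-expression → coindexation would violate Principle C on *Maya₄*.
*Elena₅*: the pronoun c-commands this R-expression → coindexation would violate Principle C on *Elena₅*.

{1, 2}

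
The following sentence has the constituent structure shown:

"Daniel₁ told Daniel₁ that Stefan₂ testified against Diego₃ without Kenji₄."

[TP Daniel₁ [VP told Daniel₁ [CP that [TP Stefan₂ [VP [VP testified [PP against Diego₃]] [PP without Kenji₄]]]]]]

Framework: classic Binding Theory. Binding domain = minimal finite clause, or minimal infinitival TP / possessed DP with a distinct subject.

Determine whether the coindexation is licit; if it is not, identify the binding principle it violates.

The two coindexed NPs are *Daniel₁* (the higher occurrence) and *Daniel₁* (the lower occurrence).
*Daniel₁* (the lower occurrence) is an R-expression. Principle C requires it to be free everywhere.
*Daniel₁* (the higher occurrence) c-commands it and carries the same index.
The R-expression is bound → Principle C violation.

Principle C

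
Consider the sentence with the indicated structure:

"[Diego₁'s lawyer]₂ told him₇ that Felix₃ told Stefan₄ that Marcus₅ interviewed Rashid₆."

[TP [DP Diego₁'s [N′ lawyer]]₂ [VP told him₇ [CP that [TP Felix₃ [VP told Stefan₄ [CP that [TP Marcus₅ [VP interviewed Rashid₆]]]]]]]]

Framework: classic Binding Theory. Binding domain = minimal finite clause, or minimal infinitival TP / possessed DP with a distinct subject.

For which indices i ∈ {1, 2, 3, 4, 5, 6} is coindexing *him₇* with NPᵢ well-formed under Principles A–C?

{1}

*him* is a pronoun, so Principle B applies: it must be free in its binding domain.
Binding domain of *him₇*: the matrix TP, whose subject is [Diego₁'s lawyer]₂.
*Diego₁* and the pronoun do not c-command one another → neither Principle B nor Principle C is at stake; coindexation permitted.
*[Diego₁'s lawyer]₂* c-commands the pronoun within its binding domain → coindexation would violate Principle B.
*Felix₃*: the pronoun c-commands this R-expression → coindexation would violate Principle C on *Felix₃*.
*Stefan₄*: the pronoun c-commands this R-expression → coindexation would violate Principle C on *Stefan₄*.
*Marcus₅*: the pronoun c-commands this R-expression → coindexation would violate Principle C on *Marcus₅*.
*Rashid₆*: the pronoun c-commands this R-expression → coindexation would violate Principle C on *Rashid₆*.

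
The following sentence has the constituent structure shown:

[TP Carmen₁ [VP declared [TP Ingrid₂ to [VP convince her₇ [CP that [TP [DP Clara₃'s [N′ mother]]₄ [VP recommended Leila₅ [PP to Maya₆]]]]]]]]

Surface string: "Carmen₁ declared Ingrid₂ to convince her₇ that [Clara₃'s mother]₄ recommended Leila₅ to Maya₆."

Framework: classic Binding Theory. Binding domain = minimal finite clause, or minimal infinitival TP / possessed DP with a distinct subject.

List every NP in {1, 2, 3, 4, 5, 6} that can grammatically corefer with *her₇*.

*her* is a pronoun, so Principle B applies: it must be free in its binding domain.
Binding domain of *her₇*: the embedded TP, whose subject is Ingrid₂.
*Carmen₁* c-commands the pronoun but from outside its binding domain, and is not c-commanded by it → coindexation permitted.
*Ingrid₂* c-commands the pronoun within its binding domain → coindexation would violate Principle B.
*Clara₃*: the pronoun c-commands this R-expression → coindexation would violate Principle C on *Clara₃*.
*[Clara₃'s mother]₄*: the pronoun c-commands this R-expression → coindexation would violate Principle C on *[Clara₃'s mother]₄*.
*Leila₅*: the pronoun c-commands this R-expression → coindexation would violate Principle C on *Leila₅*.
*Maya₆*: the pronoun c-commands this R-expression → coindexation would violate Principle C on *Maya₆*.

{1}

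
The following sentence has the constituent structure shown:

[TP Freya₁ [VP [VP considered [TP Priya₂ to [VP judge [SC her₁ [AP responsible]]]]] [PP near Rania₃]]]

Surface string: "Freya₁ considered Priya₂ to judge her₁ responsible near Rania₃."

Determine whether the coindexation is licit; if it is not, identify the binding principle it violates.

The two coindexed NPs are *Freya₁* and *her₁*.
*her₁* is a pronoun; its binding domain is the embedded TP, whose subject is Priya₂. Within that domain it is c-commanded only by *Priya₂*, which carries a different index — the pronoun is free locally, so Principle B holds.
*Freya₁* is an R-expression; *her₁* does not c-command it, and no other NP shares its index, so Principle C is satisfied.
All principles are respected.

grammatical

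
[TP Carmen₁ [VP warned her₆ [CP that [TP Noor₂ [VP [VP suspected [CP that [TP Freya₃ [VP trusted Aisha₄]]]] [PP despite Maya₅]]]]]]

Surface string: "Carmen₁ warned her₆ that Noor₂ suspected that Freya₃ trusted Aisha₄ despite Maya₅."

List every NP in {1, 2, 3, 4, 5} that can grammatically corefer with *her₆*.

none

*her* is a pronoun, so Principle B applies: it must be free in its binding domain.
Binding domain of *her₆*: the matrix TP, whose subject is Carmen₁.
*Carmen₁* c-commands the pronoun within its binding domain → coindexation would violate Principle B.
*Noor₂*: the pronoun c-commands this R-expression → coindexation would violate Principle C on *Noor₂*.
*Freya₃*: the pronoun c-commands this R-expression → coindexation would violate Principle C on *Freya₃*.
*Aisha₄*: the pronoun c-commands this R-expression → coindexation would violate Principle C on *Aisha₄*.
*Maya₅*: the pronoun c-commands this R-expression → coindexation would violate Principle C on *Maya₅*.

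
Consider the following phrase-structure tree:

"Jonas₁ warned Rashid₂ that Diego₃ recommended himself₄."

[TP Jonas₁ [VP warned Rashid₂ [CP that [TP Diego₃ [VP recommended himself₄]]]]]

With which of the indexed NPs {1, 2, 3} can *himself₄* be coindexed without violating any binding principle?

{3}

*himself* is an anaphor, so Principle A applies: it must be bound in its binding domain.
Binding domain of *himself₄*: the embedded TP, whose subject is Diego₃.
*Jonas₁* c-commands the anaphor but is outside its binding domain → cannot satisfy Principle A.
*Rashid₂* c-commands the anaphor but is outside its binding domain → cannot satisfy Principle A.
*Diego₃* c-commands the anaphor within its binding domain → licit binder.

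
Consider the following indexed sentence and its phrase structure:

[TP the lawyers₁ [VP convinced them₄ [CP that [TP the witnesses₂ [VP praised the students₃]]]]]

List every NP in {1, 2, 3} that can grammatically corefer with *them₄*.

none

*them* is a pronoun, so Principle B applies: it must be free in its binding domain.
Binding domain of *them₄*: the matrix TP, whose subject is the lawyers₁.
*the lawyers₁* c-commands the pronoun within its binding domain → coindexation would violate Principle B.
*the witnesses₂*: the pronoun c-commands this R-expression → coindexation would violate Principle C on *the witnesses₂*.
*the students₃*: the pronoun c-commands this R-expression → coindexation would violate Principle C on *the students₃*.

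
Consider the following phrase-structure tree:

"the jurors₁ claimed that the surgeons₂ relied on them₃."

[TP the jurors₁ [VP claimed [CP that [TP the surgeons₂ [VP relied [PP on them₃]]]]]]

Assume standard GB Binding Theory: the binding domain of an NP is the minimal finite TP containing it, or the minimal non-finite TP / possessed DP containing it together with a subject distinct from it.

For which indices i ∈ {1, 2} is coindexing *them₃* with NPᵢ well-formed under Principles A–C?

{1}

*them* is a pronoun, so Principle B applies: it must be free in its binding domain.
Binding domain of *them₃*: the embedded TP, whose subject is the surgeons₂.
*the jurors₁* c-commands the pronoun but from outside its binding domain, and is not c-commanded by it → coindexation permitted.
*the surgeons₂* c-commands the pronoun within its binding domain → coindexation would violate Principle B.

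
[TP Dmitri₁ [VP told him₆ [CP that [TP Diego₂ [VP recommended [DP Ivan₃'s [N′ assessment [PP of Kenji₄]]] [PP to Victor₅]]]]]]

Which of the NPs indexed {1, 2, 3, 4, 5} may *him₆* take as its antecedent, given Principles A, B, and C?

*him* is a pronoun, so Principle B applies: it must be free in its binding domain.
Binding domain of *him₆*: the matrix TP, whose subject is Dmitri₁.
*Dmitri₁* c-commands the pronoun within its binding domain → coindexation would violate Principle B.
*Diego₂*: the pronoun c-commands this R-expression → coindexation would violate Principle C on *Diego₂*.
*Ivan₃*: the pronoun c-commands this R-expression → coindexation would violate Principle C on *Ivan₃*.
*Kenji₄*: the pronoun c-commands this R-expression → coindexation would violate Principle C on *Kenji₄*.
*Victor₅*: the pronoun c-commands this R-expression → coindexation would violate Principle C on *Victor₅*.

none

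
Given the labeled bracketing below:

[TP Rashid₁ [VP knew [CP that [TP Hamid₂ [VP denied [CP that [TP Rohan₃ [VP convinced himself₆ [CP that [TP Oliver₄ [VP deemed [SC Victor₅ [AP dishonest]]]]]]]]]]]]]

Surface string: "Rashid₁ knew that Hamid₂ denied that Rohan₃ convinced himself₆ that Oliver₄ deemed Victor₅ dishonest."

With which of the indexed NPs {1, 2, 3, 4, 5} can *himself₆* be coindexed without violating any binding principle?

{3}

*himself* is an anaphor, so Principle A applies: it must be bound in its binding domain.
Binding domain of *himself₆*: the embedded TP, whose subject is Rohan₃.
*Rashid₁* c-commands the anaphor but is outside its binding domain → cannot satisfy Principle A.
*Hamid₂* c-commands the anaphor but is outside its binding domain → cannot satisfy Principle A.
*Rohan₃* c-commands the anaphor within its binding domain → licit binder.
*Oliver₄* does not c-command the anaphor → cannot bind it.
*Victor₅* does not c-command the anaphor → cannot bind it.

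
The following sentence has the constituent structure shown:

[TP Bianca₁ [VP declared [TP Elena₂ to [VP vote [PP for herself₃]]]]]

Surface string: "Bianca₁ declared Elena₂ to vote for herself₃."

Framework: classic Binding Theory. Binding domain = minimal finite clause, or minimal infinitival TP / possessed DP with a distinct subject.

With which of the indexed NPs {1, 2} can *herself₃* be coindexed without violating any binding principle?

{2}

*herself* is an anaphor, so Principle A applies: it must be bound in its binding domain.
Binding domain of *herself₃*: the embedded TP, whose subject is Elena₂.
*Bianca₁* c-commands the anaphor but is outside its binding domain → cannot satisfy Principle A.
*Elena₂* c-commands the anaphor within its binding domain → licit binder.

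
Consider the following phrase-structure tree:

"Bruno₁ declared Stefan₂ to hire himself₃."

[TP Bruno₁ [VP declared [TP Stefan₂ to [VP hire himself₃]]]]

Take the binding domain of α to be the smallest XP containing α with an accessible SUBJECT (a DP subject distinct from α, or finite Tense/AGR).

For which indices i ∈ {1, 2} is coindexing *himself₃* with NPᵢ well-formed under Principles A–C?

{2}

*himself* is an anaphor, so Principle A applies: it must be bound in its binding domain.
Binding domain of *himself₃*: the embedded TP, whose subject is Stefan₂.
*Bruno₁* c-commands the anaphor but is outside its binding domain → cannot satisfy Principle A.
*Stefan₂* c-commands the anaphor within its binding domain → licit binder.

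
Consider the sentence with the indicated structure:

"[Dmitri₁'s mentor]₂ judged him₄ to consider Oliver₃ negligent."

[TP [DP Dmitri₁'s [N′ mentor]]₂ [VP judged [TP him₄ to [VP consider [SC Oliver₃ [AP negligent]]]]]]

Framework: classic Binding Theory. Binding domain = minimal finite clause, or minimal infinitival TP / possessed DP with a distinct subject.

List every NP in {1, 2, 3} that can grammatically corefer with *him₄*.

*him* is a pronoun, so Principle B applies: it must be free in its binding domain.
Binding domain of *him₄*: the matrix TP, whose subject is [Dmitri₁'s mentor]₂.
*Dmitri₁* and the pronoun do not c-command one another → neither Principle B nor Principle C is at stake; coindexation permitted.
*[Dmitri₁'s mentor]₂* c-commands the pronoun within its binding domain → coindexation would violate Principle B.
*Oliver₃*: the pronoun c-commands this R-expression → coindexation would violate Principle C on *Oliver₃*.

{1}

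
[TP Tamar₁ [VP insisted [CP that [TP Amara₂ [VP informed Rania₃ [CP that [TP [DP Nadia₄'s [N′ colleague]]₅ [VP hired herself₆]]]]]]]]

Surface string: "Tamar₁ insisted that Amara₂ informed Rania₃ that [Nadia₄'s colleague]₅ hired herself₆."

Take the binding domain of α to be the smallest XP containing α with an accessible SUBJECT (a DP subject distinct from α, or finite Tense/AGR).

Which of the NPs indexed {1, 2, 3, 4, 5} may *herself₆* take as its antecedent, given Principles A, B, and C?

{5}

*herself* is an anaphor, so Principle A applies: it must be bound in its binding domain.
Binding domain of *herself₆*: the embedded TP, whose subject is [Nadia₄'s colleague]₅.
*Tamar₁* c-commands the anaphor but is outside its binding domain → cannot satisfy Principle A.
*Amara₂* c-commands the anaphor but is outside its binding domain → cannot satisfy Principle A.
*Rania₃* c-commands the anaphor but is outside its binding domain → cannot satisfy Principle A.
*Nadia₄* does not c-command the anaphor → cannot bind it.
*[Nadia₄'s colleague]₅* c-commands the anaphor within its binding domain → licit binder.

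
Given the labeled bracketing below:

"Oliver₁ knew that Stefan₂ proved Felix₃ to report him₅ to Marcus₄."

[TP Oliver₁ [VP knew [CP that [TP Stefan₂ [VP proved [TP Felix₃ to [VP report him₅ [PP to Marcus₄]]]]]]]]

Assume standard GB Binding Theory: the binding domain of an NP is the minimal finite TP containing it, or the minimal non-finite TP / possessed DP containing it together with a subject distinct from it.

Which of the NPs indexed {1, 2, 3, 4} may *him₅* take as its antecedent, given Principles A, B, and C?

{1, 2}

*him* is a pronoun, so Principle B applies: it must be free in its binding domain.
Binding domain of *him₅*: the embedded TP, whose subject is Felix₃.
*Oliver₁* c-commands the pronoun but from outside its binding domain, and is not c-commanded by it → coindexation permitted.
*Stefan₂* c-commands the pronoun but from outside its binding domain, and is not c-commanded by it → coindexation permitted.
*Felix₃* c-commands the pronoun within its binding domain → coindexation would violate Principle B.
*Marcus₄*: the pronoun c-commands this R-expression → coindexation would violate Principle C on *Marcus₄*.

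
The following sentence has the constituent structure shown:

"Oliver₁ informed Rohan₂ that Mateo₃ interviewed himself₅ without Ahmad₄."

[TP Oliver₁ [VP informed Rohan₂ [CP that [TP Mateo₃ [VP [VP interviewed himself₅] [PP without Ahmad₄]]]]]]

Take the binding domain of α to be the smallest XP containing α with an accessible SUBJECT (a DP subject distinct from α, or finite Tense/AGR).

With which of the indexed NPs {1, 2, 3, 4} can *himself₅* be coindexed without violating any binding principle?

*himself* is an anaphor, so Principle A applies: it must be bound in its binding domain.
Binding domain of *himself₅*: the embedded TP, whose subject is Mateo₃.
*Oliver₁* c-commands the anaphor but is outside its binding domain → cannot satisfy Principle A.
*Rohan₂* c-commands the anaphor but is outside its binding domain → cannot satisfy Principle A.
*Mateo₃* c-commands the anaphor within its binding domain → licit binder.
*Ahmad₄* does not c-command the anaphor → cannot bind it.

{3}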